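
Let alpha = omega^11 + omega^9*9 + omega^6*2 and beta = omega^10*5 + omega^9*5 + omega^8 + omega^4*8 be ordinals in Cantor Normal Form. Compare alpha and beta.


Compare term by term from highest exponent:
alpha = omega^11 + omega^9*9 + omega^6*2
beta = omega^10*5 + omega^9*5 + omega^8 + omega^4*8
Term 1: alpha has omega^11*1, beta has omega^10*5
Term 2: alpha has omega^9*9, beta has omega^9*5
Term 3: alpha has omega^6*2, beta has omega^8*1
Term 4: alpha has omega^0*0, beta has omega^4*8
Result: alpha > beta

alpha > beta


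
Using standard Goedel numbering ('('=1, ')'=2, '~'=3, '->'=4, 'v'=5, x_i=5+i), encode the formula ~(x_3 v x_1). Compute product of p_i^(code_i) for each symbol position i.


Formula: ~(x_3 v x_1)
Symbol codes: [3, 1, 8, 5, 6, 2]
Primes: [2, 3, 5, 7, 11, 13]
p_1^3 = 2^3 = 8
p_2^1 = 3^1 = 3
p_3^8 = 5^8 = 390625
p_4^5 = 7^5 = 16807
p_5^6 = 11^6 = 1771561
p_6^2 = 13^2 = 169
Product = 47174172636215625000

47174172636215625000


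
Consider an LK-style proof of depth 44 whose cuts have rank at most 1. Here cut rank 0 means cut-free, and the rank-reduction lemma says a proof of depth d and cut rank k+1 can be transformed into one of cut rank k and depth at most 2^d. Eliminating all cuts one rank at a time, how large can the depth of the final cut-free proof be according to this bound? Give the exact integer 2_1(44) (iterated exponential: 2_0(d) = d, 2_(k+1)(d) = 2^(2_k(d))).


Each rank reduction sends depth d to at most 2^d; cut rank r needs r reductions.
2_0(44) = 44
2_1(44) = 2^44 = 17592186044416
Cut-free depth bound = 17592186044416

17592186044416


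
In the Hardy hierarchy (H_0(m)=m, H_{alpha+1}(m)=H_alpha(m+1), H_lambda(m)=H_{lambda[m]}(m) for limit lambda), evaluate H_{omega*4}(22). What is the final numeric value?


H_{omega*4}(22):
For the Hardy hierarchy, H_{omega*k}(n) = 2^k * n.
2^4 = 16.
16 * 22 = 352

352


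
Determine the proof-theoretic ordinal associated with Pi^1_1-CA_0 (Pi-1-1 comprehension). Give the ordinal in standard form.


The proof-theoretic ordinal of Pi^1_1-CA_0 (Pi-1-1 comprehension) is a standard result in ordinal analysis.
This ordinal is the supremum of order types of primitive recursive well-orderings
that the theory can prove to be well-ordered.
For Pi^1_1-CA_0 (Pi-1-1 comprehension), the proof-theoretic ordinal is psi_0(Omega_omega).

psi_0(Omega_omega)


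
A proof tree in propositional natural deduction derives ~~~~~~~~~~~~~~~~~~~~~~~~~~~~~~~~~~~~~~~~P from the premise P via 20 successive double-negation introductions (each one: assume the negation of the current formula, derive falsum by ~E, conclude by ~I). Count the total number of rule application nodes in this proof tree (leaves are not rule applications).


Each double-negation introduction (from C infer ~~C) uses 2 inference nodes: one ~E (C and ~C give falsum) and one ~I (discharge ~C).
20 double negations = 20 * 2 = 40 inference nodes.

40


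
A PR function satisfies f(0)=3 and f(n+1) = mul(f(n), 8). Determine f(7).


f(0) = 3
f(1) = mul(f(0), 8) = mul(3, 8) = 24
f(2) = mul(f(1), 8) = mul(24, 8) = 192
f(3) = mul(f(2), 8) = mul(192, 8) = 1536
f(4) = mul(f(3), 8) = mul(1536, 8) = 12288
f(5) = mul(f(4), 8) = mul(12288, 8) = 98304
f(6) = mul(f(5), 8) = mul(98304, 8) = 786432
f(7) = mul(f(6), 8) = mul(786432, 8) = 6291456


6291456


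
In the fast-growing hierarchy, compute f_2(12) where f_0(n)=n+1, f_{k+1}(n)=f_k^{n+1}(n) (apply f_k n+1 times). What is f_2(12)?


f_2(12) = f_1^13(12)
f_1(m) = 2m + 1.
Iterating: f_1^k(n) = 2^k*(n+1) - 1.
f_2(12) = 2^13*(12+1) - 1 = 8192*13 - 1 = 106495

106495


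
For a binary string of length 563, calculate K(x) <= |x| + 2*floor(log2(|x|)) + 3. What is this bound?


floor(log2(563)) = 9
2 * 9 = 18
K(x) <= 563 + 18 + 3 = 584

584


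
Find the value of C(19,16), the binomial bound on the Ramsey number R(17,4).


R(17,4) <= C(17+4-2, 17-1) = C(19, 16)
C(19, 16) = 19! / (16! * 3!)
= 969

969


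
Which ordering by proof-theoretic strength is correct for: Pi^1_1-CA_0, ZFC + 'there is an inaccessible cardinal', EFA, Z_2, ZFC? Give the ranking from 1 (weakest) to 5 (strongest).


Ordering by consistency strength:
1. EFA
2. Pi^1_1-CA_0
3. Z_2
4. ZFC
5. ZFC + 'there is an inaccessible cardinal'


Pi^1_1-CA_0=2, ZFC + 'there is an inaccessible cardinal'=5, EFA=1, Z_2=3, ZFC=4


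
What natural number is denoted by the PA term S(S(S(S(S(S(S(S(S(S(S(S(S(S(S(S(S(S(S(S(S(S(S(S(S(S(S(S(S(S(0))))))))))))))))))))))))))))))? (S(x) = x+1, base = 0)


Counting successors applied to 0:
30 applications of S to 0 = 30

30


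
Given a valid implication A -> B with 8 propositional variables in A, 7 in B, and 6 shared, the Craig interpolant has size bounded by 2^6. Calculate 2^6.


Shared atoms = 6
Craig interpolant size bound = 2^6
= 64

64


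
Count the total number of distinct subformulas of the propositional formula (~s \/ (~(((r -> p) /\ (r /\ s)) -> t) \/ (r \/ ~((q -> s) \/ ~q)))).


Formula: (~s \/ (~(((r -> p) /\ (r /\ s)) -> t) \/ (r \/ ~((q -> s) \/ ~q))))
Subformulas found:
  1. r
  2. q
  3. s
  4. t
  5. p
  6. ~s
  7. ~q
  8. (r -> p)
  9. (r /\ s)
  10. (q -> s)
  11. ((q -> s) \/ ~q)
  12. ~((q -> s) \/ ~q)
  13. ((r -> p) /\ (r /\ s))
  14. (r \/ ~((q -> s) \/ ~q))
  15. (((r -> p) /\ (r /\ s)) -> t)
  16. ~(((r -> p) /\ (r /\ s)) -> t)
  17. (~(((r -> p) /\ (r /\ s)) -> t) \/ (r \/ ~((q -> s) \/ ~q)))
  18. (~s \/ (~(((r -> p) /\ (r /\ s)) -> t) \/ (r \/ ~((q -> s) \/ ~q))))
Total distinct subformulas = 18

18


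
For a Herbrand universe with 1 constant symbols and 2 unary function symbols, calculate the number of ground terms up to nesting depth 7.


Herbrand terms by depth:
Depth 0: 1 constants
Depth 1: 2 new terms (running total: 3)
Depth 2: 4 new terms (running total: 7)
Depth 3: 8 new terms (running total: 15)
Depth 4: 16 new terms (running total: 31)
Depth 5: 32 new terms (running total: 63)
Depth 6: 64 new terms (running total: 127)
Depth 7: 128 new terms (running total: 255)
Total distinct ground terms = 255

255


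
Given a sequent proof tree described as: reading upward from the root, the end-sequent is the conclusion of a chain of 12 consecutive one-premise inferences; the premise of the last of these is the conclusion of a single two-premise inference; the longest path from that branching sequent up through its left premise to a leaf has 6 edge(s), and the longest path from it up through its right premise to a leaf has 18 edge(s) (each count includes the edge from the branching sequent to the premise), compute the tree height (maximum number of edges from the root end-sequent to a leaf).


Longest path through the left premise: 6 edges (measured from the branching sequent)
Longest path through the right premise: 18 edges
Height of the subtree rooted at the branching sequent: max(6, 18) = 18
The branching sequent sits 12 edges above the root (the chain of one-premise inferences), so height = 18 + 12 = 30

30


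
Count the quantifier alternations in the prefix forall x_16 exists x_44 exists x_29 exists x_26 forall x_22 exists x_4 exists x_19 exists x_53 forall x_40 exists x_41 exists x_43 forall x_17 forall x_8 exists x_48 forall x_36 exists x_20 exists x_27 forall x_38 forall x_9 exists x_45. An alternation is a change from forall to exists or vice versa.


Walk the prefix and count type changes:
  position 1: forall -> exists <-- alternation
  position 2: exists -> exists
  position 3: exists -> exists
  position 4: exists -> forall <-- alternation
  position 5: forall -> exists <-- alternation
  position 6: exists -> exists
  position 7: exists -> exists
  position 8: exists -> forall <-- alternation
  position 9: forall -> exists <-- alternation
  position 10: exists -> exists
  position 11: exists -> forall <-- alternation
  position 12: forall -> forall
  position 13: forall -> exists <-- alternation
  position 14: exists -> forall <-- alternation
  position 15: forall -> exists <-- alternation
  position 16: exists -> exists
  position 17: exists -> forall <-- alternation
  position 18: forall -> forall
  position 19: forall -> exists <-- alternation
Total alternations = 11

11


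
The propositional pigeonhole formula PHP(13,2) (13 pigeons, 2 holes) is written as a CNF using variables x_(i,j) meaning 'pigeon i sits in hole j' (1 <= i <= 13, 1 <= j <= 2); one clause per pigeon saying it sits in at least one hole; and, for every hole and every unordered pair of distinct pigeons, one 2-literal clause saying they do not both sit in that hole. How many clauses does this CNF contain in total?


PHP(13,2): 13 pigeons, 2 holes, 13*2 = 26 variables.
- pigeon clauses: one per pigeon -> 13 clauses
- hole clauses: 2 holes * C(13,2) = 2 * 78 -> 156 clauses
Total clauses = 13 + 156 = 169

169


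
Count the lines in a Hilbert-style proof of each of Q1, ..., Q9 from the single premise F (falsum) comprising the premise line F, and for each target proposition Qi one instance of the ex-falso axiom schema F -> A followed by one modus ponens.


Ex falso, line by line:
- 1 premise line (F)
- 9 targets, each needing 1 axiom instance (F -> Qi) + 1 MP = 2 lines: 2 * 9 = 18
Total = 1 + 18 = 19 lines.

19


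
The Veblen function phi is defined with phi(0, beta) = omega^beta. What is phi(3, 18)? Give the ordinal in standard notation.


phi(3, 18):
phi(3, beta) = eta_beta (the beta-th eta number, fixed point of zeta).
phi(3, 18) = eta_18

eta_18


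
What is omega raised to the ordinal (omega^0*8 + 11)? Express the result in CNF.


omega^(omega^0*8 + 11):
omega^0 = 1, so the exponent is 8 + 11 = 19 (finite ordinal addition).
Result = omega^19, already a single CNF term.

omega^19


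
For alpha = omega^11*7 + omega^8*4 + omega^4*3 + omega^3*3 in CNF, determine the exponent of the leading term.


CNF: omega^11*7 + omega^8*4 + omega^4*3 + omega^3*3
The leading term is omega^11*7, which has exponent 11.

11


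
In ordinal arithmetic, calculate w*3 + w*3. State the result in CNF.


Ordinal addition w*3 + w*3:
Both terms have the same exponent 1.
w^e*c + w^e*d = w^e*(c+d).
Result = w^1*(3+3) = w*6

w*6


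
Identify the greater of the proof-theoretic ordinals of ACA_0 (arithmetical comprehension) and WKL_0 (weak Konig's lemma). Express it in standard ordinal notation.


Proof-theoretic ordinal of ACA_0 (arithmetical comprehension): epsilon_0
Proof-theoretic ordinal of WKL_0 (weak Konig's lemma): omega^omega
Comparing: omega^omega < epsilon_0.
The larger ordinal is epsilon_0 (from ACA_0 (arithmetical comprehension)).

epsilon_0


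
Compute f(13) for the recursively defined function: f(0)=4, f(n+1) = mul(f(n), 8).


f(0) = 4
f(1) = mul(f(0), 8) = mul(4, 8) = 32
f(2) = mul(f(1), 8) = mul(32, 8) = 256
f(3) = mul(f(2), 8) = mul(256, 8) = 2048
f(4) = mul(f(3), 8) = mul(2048, 8) = 16384
f(5) = mul(f(4), 8) = mul(16384, 8) = 131072
f(6) = mul(f(5), 8) = mul(131072, 8) = 1048576
f(7) = mul(f(6), 8) = mul(1048576, 8) = 8388608
f(8) = mul(f(7), 8) = mul(8388608, 8) = 67108864
f(9) = mul(f(8), 8) = mul(67108864, 8) = 536870912
f(10) = mul(f(9), 8) = mul(536870912, 8) = 4294967296
f(11) = mul(f(10), 8) = mul(4294967296, 8) = 34359738368
f(12) = mul(f(11), 8) = mul(34359738368, 8) = 274877906944
f(13) = mul(f(12), 8) = mul(274877906944, 8) = 2199023255552


2199023255552


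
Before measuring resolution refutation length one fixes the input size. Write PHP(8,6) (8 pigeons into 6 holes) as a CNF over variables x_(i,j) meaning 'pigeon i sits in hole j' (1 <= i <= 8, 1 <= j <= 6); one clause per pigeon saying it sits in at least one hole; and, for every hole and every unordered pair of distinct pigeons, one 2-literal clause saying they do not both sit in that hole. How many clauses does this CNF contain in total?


PHP(8,6): 8 pigeons, 6 holes, 8*6 = 48 variables.
- pigeon clauses: one per pigeon -> 8 clauses
- hole clauses: 6 holes * C(8,2) = 6 * 28 -> 168 clauses
Total clauses = 8 + 168 = 176

176


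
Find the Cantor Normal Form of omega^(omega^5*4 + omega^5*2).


omega^(omega^5*4 + omega^5*2):
Both terms of the exponent have the same exponent 5, so they merge: omega^5*4 + omega^5*2 = omega^5*(4+2) = omega^5*6.
omega raised to a CNF ordinal is a single CNF term: Result = omega^(omega^5*6)

omega^(omega^5*6)


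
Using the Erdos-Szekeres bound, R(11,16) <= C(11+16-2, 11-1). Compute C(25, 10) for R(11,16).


R(11,16) <= C(11+16-2, 11-1) = C(25, 10)
C(25, 10) = 25! / (10! * 15!)
= 3268760

3268760


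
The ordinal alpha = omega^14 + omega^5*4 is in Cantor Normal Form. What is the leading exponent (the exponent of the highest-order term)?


CNF: omega^14 + omega^5*4
The leading term is omega^14, which has exponent 14.

14


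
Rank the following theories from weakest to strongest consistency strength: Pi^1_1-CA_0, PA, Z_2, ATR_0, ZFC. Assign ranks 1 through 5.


Ordering by consistency strength:
1. PA
2. ATR_0
3. Pi^1_1-CA_0
4. Z_2
5. ZFC


Pi^1_1-CA_0=3, PA=1, Z_2=4, ATR_0=2, ZFC=5


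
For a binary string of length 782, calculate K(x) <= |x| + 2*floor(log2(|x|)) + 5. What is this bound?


floor(log2(782)) = 9
2 * 9 = 18
K(x) <= 782 + 18 + 5 = 805

805


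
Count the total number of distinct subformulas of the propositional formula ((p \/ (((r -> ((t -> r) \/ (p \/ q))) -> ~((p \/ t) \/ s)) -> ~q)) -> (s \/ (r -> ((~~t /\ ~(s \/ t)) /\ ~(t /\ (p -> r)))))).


Formula: ((p \/ (((r -> ((t -> r) \/ (p \/ q))) -> ~((p \/ t) \/ s)) -> ~q)) -> (s \/ (r -> ((~~t /\ ~(s \/ t)) /\ ~(t /\ (p -> r))))))
Subformulas found:
  1. r
  2. q
  3. s
  4. t
  5. p
  6. ~t
  7. ~q
  8. ~~t
  9. (p \/ t)
  10. (p \/ q)
  11. (s \/ t)
  12. (p -> r)
  13. (t -> r)
  14. ~(s \/ t)
  15. (t /\ (p -> r))
  16. ((p \/ t) \/ s)
  17. ~((p \/ t) \/ s)
  18. ~(t /\ (p -> r))
  19. (~~t /\ ~(s \/ t))
  20. ((t -> r) \/ (p \/ q))
  21. (r -> ((t -> r) \/ (p \/ q)))
  22. ((~~t /\ ~(s \/ t)) /\ ~(t /\ (p -> r)))
  23. (r -> ((~~t /\ ~(s \/ t)) /\ ~(t /\ (p -> r))))
  24. ((r -> ((t -> r) \/ (p \/ q))) -> ~((p \/ t) \/ s))
  25. (s \/ (r -> ((~~t /\ ~(s \/ t)) /\ ~(t /\ (p -> r)))))
  26. (((r -> ((t -> r) \/ (p \/ q))) -> ~((p \/ t) \/ s)) -> ~q)
  27. (p \/ (((r -> ((t -> r) \/ (p \/ q))) -> ~((p \/ t) \/ s)) -> ~q))
  28. ((p \/ (((r -> ((t -> r) \/ (p \/ q))) -> ~((p \/ t) \/ s)) -> ~q)) -> (s \/ (r -> ((~~t /\ ~(s \/ t)) /\ ~(t /\ (p -> r))))))
Total distinct subformulas = 28

28


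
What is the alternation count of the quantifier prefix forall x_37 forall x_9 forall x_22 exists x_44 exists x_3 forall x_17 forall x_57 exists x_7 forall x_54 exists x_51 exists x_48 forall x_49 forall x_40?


Walk the prefix and count type changes:
  position 1: forall -> forall
  position 2: forall -> forall
  position 3: forall -> exists <-- alternation
  position 4: exists -> exists
  position 5: exists -> forall <-- alternation
  position 6: forall -> forall
  position 7: forall -> exists <-- alternation
  position 8: exists -> forall <-- alternation
  position 9: forall -> exists <-- alternation
  position 10: exists -> exists
  position 11: exists -> forall <-- alternation
  position 12: forall -> forall
Total alternations = 6

6


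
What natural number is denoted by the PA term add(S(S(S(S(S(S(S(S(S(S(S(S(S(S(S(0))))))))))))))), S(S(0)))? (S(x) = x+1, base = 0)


add(S^15(0), S^2(0)):
S^15(0) = 15
S^2(0) = 2
15 + 2 = 17

17


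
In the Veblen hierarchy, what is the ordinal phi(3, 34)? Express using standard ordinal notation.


phi(3, 34):
phi(3, beta) = eta_beta (the beta-th eta number, fixed point of zeta).
phi(3, 34) = eta_34

eta_34


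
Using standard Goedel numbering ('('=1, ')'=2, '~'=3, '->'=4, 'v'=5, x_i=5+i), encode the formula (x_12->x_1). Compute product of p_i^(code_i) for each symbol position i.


Formula: (x_12->x_1)
Symbol codes: [1, 17, 4, 6, 2]
Primes: [2, 3, 5, 7, 11]
p_1^1 = 2^1 = 2
p_2^17 = 3^17 = 129140163
p_3^4 = 5^4 = 625
p_4^6 = 7^6 = 117649
p_5^2 = 11^2 = 121
Product = 2297973169314033750

2297973169314033750


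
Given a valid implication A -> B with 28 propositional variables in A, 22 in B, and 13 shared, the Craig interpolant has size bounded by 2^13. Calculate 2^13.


Shared atoms = 13
Craig interpolant size bound = 2^13
= 8192

8192


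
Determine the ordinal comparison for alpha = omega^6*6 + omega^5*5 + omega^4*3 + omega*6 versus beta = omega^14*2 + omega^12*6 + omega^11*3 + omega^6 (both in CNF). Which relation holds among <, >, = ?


Compare term by term from highest exponent:
alpha = omega^6*6 + omega^5*5 + omega^4*3 + omega*6
beta = omega^14*2 + omega^12*6 + omega^11*3 + omega^6
Term 1: alpha has omega^6*6, beta has omega^14*2
Term 2: alpha has omega^5*5, beta has omega^12*6
Term 3: alpha has omega^4*3, beta has omega^11*3
Term 4: alpha has omega^1*6, beta has omega^6*1
Result: alpha < beta

alpha < beta


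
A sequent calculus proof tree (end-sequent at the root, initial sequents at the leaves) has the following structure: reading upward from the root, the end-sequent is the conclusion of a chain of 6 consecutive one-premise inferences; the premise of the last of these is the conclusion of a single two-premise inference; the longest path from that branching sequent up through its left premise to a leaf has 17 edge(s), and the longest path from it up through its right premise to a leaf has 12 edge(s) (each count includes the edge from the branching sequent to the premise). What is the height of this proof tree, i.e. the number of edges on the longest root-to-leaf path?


Longest path through the left premise: 17 edges (measured from the branching sequent)
Longest path through the right premise: 12 edges
Height of the subtree rooted at the branching sequent: max(17, 12) = 17
The branching sequent sits 6 edges above the root (the chain of one-premise inferences), so height = 17 + 6 = 23

23


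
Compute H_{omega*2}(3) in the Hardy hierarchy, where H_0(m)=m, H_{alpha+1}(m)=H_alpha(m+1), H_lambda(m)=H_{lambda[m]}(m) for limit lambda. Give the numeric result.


H_{omega*2}(3):
For the Hardy hierarchy, H_{omega*k}(n) = 2^k * n.
2^2 = 4.
4 * 3 = 12

12


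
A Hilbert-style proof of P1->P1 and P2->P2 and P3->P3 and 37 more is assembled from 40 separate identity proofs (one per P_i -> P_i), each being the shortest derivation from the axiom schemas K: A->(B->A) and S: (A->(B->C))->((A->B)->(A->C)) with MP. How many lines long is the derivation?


The shortest proof of A->A from K and S in the Hilbert calculus has exactly 5 lines:
(1) K instance A->((A->A)->A), (2) S instance, (3) MP on 1,2, (4) K instance A->(A->A), (5) MP on 3,4.
For 40 independent identities: 40 * 5 = 200 lines total.

200


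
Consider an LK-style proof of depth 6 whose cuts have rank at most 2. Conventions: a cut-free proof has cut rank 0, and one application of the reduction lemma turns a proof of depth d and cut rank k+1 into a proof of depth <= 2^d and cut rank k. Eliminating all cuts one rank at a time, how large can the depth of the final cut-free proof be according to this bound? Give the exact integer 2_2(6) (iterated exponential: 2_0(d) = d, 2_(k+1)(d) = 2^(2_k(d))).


Each rank reduction sends depth d to at most 2^d; cut rank r needs r reductions.
2_0(6) = 6
2_1(6) = 2^6 = 64
2_2(6) = 2^64 = 18446744073709551616
Cut-free depth bound = 18446744073709551616

18446744073709551616


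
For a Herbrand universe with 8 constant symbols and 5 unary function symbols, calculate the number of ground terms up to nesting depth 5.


Herbrand terms by depth:
Depth 0: 8 constants
Depth 1: 40 new terms (running total: 48)
Depth 2: 200 new terms (running total: 248)
Depth 3: 1000 new terms (running total: 1248)
Depth 4: 5000 new terms (running total: 6248)
Depth 5: 25000 new terms (running total: 31248)
Total distinct ground terms = 31248

31248


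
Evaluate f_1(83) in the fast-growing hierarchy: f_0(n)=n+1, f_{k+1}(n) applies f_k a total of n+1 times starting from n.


f_1(83) = f_0^84(83)
f_0 adds 1 each time, applied 84 times.
f_1(83) = 83 + 84 = 167

167


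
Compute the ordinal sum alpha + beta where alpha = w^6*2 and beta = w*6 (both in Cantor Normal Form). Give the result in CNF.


Ordinal addition w^6*2 + w*6:
Leading exponent of alpha (6) > leading exponent of beta (1).
Since alpha's term has higher exponent than beta's leading term,
the sum is simply alpha followed by beta.
Result = w^6*2 + w*6

w^6*2 + w*6


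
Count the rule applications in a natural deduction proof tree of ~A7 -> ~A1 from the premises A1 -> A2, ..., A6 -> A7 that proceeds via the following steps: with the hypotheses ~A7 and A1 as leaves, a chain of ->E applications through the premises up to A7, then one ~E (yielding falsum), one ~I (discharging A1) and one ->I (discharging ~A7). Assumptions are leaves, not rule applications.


From hypothesis A1, 6 ->E steps along the 6 premises yield A7.
~E with hypothesis ~A7 gives falsum (1 node); ~I discharging A1 gives ~A1 (1 node); ->I discharging ~A7 gives the goal (1 node).
Total = 6 + 3 = 9 inference nodes.

9


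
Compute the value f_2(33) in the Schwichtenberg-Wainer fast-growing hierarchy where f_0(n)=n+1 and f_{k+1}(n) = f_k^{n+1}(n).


f_2(33) = f_1^34(33)
f_1(m) = 2m + 1.
Iterating: f_1^k(n) = 2^k*(n+1) - 1.
f_2(33) = 2^34*(33+1) - 1 = 17179869184*34 - 1 = 584115552255

584115552255


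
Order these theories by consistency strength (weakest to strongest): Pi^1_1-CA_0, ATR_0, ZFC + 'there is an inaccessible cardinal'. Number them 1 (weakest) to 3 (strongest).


Ordering by consistency strength:
1. ATR_0
2. Pi^1_1-CA_0
3. ZFC + 'there is an inaccessible cardinal'


Pi^1_1-CA_0=2, ATR_0=1, ZFC + 'there is an inaccessible cardinal'=3


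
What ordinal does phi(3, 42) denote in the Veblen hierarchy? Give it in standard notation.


phi(3, 42):
phi(3, beta) = eta_beta (the beta-th eta number, fixed point of zeta).
phi(3, 42) = eta_42

eta_42


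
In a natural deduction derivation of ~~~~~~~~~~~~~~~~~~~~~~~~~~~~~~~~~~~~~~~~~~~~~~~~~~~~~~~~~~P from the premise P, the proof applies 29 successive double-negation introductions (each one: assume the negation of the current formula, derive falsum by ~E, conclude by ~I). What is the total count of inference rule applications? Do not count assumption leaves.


Each double-negation introduction (from C infer ~~C) uses 2 inference nodes: one ~E (C and ~C give falsum) and one ~I (discharge ~C).
29 double negations = 29 * 2 = 58 inference nodes.

58


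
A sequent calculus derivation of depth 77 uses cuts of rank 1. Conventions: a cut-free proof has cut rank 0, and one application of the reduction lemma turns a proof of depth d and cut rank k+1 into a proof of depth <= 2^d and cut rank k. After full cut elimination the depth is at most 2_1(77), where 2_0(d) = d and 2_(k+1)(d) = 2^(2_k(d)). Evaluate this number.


Each rank reduction sends depth d to at most 2^d; cut rank r needs r reductions.
2_0(77) = 77
2_1(77) = 2^77 = 151115727451828646838272
Cut-free depth bound = 151115727451828646838272

151115727451828646838272


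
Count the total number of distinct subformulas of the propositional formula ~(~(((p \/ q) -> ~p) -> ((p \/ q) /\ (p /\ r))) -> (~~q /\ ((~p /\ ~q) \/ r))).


Formula: ~(~(((p \/ q) -> ~p) -> ((p \/ q) /\ (p /\ r))) -> (~~q /\ ((~p /\ ~q) \/ r)))
Subformulas found:
  1. r
  2. q
  3. p
  4. ~p
  5. ~q
  6. ~~q
  7. (p /\ r)
  8. (p \/ q)
  9. (~p /\ ~q)
  10. ((p \/ q) -> ~p)
  11. ((~p /\ ~q) \/ r)
  12. ((p \/ q) /\ (p /\ r))
  13. (~~q /\ ((~p /\ ~q) \/ r))
  14. (((p \/ q) -> ~p) -> ((p \/ q) /\ (p /\ r)))
  15. ~(((p \/ q) -> ~p) -> ((p \/ q) /\ (p /\ r)))
  16. (~(((p \/ q) -> ~p) -> ((p \/ q) /\ (p /\ r))) -> (~~q /\ ((~p /\ ~q) \/ r)))
  17. ~(~(((p \/ q) -> ~p) -> ((p \/ q) /\ (p /\ r))) -> (~~q /\ ((~p /\ ~q) \/ r)))
Total distinct subformulas = 17

17


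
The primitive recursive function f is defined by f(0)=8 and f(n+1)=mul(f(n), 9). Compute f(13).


f(0) = 8
f(1) = mul(f(0), 9) = mul(8, 9) = 72
f(2) = mul(f(1), 9) = mul(72, 9) = 648
f(3) = mul(f(2), 9) = mul(648, 9) = 5832
f(4) = mul(f(3), 9) = mul(5832, 9) = 52488
f(5) = mul(f(4), 9) = mul(52488, 9) = 472392
f(6) = mul(f(5), 9) = mul(472392, 9) = 4251528
f(7) = mul(f(6), 9) = mul(4251528, 9) = 38263752
f(8) = mul(f(7), 9) = mul(38263752, 9) = 344373768
f(9) = mul(f(8), 9) = mul(344373768, 9) = 3099363912
f(10) = mul(f(9), 9) = mul(3099363912, 9) = 27894275208
f(11) = mul(f(10), 9) = mul(27894275208, 9) = 251048476872
f(12) = mul(f(11), 9) = mul(251048476872, 9) = 2259436291848
f(13) = mul(f(12), 9) = mul(2259436291848, 9) = 20334926626632


20334926626632


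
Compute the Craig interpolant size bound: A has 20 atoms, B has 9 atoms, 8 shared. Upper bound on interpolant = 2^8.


Shared atoms = 8
Craig interpolant size bound = 2^8
= 256

256


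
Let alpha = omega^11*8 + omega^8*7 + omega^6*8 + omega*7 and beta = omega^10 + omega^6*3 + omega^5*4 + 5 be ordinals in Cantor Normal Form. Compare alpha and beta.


Compare term by term from highest exponent:
alpha = omega^11*8 + omega^8*7 + omega^6*8 + omega*7
beta = omega^10 + omega^6*3 + omega^5*4 + 5
Term 1: alpha has omega^11*8, beta has omega^10*1
Term 2: alpha has omega^8*7, beta has omega^6*3
Term 3: alpha has omega^6*8, beta has omega^5*4
Term 4: alpha has omega^1*7, beta has omega^0*5
Result: alpha > beta

alpha > beta


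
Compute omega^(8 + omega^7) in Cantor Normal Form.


omega^(8 + omega^7):
In ordinal addition a term is absorbed by a following term of strictly larger exponent: 0 < 7, so 8 + omega^7 = omega^7.
omega raised to a CNF ordinal is a single CNF term: Result = omega^(omega^7)

omega^(omega^7)


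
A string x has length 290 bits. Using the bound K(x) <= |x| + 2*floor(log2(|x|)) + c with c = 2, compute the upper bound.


floor(log2(290)) = 8
2 * 8 = 16
K(x) <= 290 + 16 + 2 = 308

308


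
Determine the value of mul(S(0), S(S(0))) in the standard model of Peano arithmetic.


mul(S^1(0), S^2(0)):
S^1(0) = 1
S^2(0) = 2
1 * 2 = 2

2


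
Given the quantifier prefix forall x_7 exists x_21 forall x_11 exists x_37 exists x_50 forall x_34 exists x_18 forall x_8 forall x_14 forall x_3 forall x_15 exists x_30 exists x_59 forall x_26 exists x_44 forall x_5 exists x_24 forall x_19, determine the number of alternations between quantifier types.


Walk the prefix and count type changes:
  position 1: forall -> exists <-- alternation
  position 2: exists -> forall <-- alternation
  position 3: forall -> exists <-- alternation
  position 4: exists -> exists
  position 5: exists -> forall <-- alternation
  position 6: forall -> exists <-- alternation
  position 7: exists -> forall <-- alternation
  position 8: forall -> forall
  position 9: forall -> forall
  position 10: forall -> forall
  position 11: forall -> exists <-- alternation
  position 12: exists -> exists
  position 13: exists -> forall <-- alternation
  position 14: forall -> exists <-- alternation
  position 15: exists -> forall <-- alternation
  position 16: forall -> exists <-- alternation
  position 17: exists -> forall <-- alternation
Total alternations = 12

12


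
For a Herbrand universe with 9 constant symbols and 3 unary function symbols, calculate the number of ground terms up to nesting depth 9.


Herbrand terms by depth:
Depth 0: 9 constants
Depth 1: 27 new terms (running total: 36)
Depth 2: 81 new terms (running total: 117)
Depth 3: 243 new terms (running total: 360)
Depth 4: 729 new terms (running total: 1089)
Depth 5: 2187 new terms (running total: 3276)
Depth 6: 6561 new terms (running total: 9837)
Depth 7: 19683 new terms (running total: 29520)
Depth 8: 59049 new terms (running total: 88569)
Depth 9: 177147 new terms (running total: 265716)
Total distinct ground terms = 265716

265716


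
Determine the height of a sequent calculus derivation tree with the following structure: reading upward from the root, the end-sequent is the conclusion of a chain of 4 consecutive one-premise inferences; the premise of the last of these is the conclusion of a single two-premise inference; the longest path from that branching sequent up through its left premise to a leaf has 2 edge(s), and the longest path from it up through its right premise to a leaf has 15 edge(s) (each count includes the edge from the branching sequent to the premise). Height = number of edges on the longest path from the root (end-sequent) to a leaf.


Longest path through the left premise: 2 edges (measured from the branching sequent)
Longest path through the right premise: 15 edges
Height of the subtree rooted at the branching sequent: max(2, 15) = 15
The branching sequent sits 4 edges above the root (the chain of one-premise inferences), so height = 15 + 4 = 19

19


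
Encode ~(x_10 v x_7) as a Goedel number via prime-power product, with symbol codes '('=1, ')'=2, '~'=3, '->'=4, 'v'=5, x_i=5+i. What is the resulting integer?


Formula: ~(x_10 v x_7)
Symbol codes: [3, 1, 15, 5, 12, 2]
Primes: [2, 3, 5, 7, 11, 13]
p_1^3 = 2^3 = 8
p_2^1 = 3^1 = 3
p_3^15 = 5^15 = 30517578125
p_4^5 = 7^5 = 16807
p_5^12 = 11^12 = 3138428376721
p_6^2 = 13^2 = 169
Product = 6529056597623967878173828125000

6529056597623967878173828125000


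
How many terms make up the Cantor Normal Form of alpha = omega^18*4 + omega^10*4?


CNF: omega^18*4 + omega^10*4
Count the summands separated by '+':
  term 1: omega^18*4
  term 2: omega^10*4
Total terms = 2

2


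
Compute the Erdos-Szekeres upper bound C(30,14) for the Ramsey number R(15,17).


R(15,17) <= C(15+17-2, 15-1) = C(30, 14)
C(30, 14) = 30! / (14! * 16!)
= 145422675

145422675


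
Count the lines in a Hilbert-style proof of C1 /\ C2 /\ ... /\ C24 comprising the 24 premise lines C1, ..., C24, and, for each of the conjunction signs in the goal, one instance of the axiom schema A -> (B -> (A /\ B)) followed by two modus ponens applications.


Conjoining 24 premises:
- 24 premise lines
- the goal has 23 conjunction signs; each costs 1 axiom instance + 2 MP = 3 lines: 3 * 23 = 69
Total = 24 + 69 = 93 lines.

93


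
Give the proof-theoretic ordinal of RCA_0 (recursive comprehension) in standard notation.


The proof-theoretic ordinal of RCA_0 (recursive comprehension) is a standard result in ordinal analysis.
This ordinal is the supremum of order types of primitive recursive well-orderings
that the theory can prove to be well-ordered.
For RCA_0 (recursive comprehension), the proof-theoretic ordinal is omega^omega.

omega^omega


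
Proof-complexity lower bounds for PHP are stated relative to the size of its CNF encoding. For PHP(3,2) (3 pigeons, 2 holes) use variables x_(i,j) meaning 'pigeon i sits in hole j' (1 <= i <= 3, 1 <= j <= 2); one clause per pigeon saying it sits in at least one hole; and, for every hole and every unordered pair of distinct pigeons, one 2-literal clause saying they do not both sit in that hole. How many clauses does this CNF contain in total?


PHP(3,2): 3 pigeons, 2 holes, 3*2 = 6 variables.
- pigeon clauses: one per pigeon -> 3 clauses
- hole clauses: 2 holes * C(3,2) = 2 * 3 -> 6 clauses
Total clauses = 3 + 6 = 9

9


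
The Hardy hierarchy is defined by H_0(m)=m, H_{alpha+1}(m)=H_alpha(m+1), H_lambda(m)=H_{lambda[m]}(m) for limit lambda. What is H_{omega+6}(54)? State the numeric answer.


H_{omega+6}(54):
Unwind the 6 successor steps: H_{omega+6}(54) = H_omega(54+6) = H_omega(60).
H_omega(m) = H_m(m) = m + m = 2m.
Result = 2 * 60 = 120

120


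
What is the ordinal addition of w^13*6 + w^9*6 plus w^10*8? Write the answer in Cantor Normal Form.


Ordinal addition (w^13*6 + w^9*6) + w^10*8:
alpha's leading term has exponent 13 > beta's exponent 10, so it survives.
alpha's tail term has exponent 9 < beta's exponent 10, so it is absorbed by beta.
In ordinal addition, any term followed by a strictly larger-exponent term is absorbed.
Result = w^13*6 + w^10*8

w^13*6 + w^10*8


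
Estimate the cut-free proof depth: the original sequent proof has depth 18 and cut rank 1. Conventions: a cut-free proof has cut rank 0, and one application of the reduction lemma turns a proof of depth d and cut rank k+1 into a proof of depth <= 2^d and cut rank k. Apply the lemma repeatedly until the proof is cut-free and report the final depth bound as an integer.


Each rank reduction sends depth d to at most 2^d; cut rank r needs r reductions.
2_0(18) = 18
2_1(18) = 2^18 = 262144
Cut-free depth bound = 262144

262144


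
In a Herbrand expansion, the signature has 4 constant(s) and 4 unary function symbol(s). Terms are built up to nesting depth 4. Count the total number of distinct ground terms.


Herbrand terms by depth:
Depth 0: 4 constants
Depth 1: 16 new terms (running total: 20)
Depth 2: 64 new terms (running total: 84)
Depth 3: 256 new terms (running total: 340)
Depth 4: 1024 new terms (running total: 1364)
Total distinct ground terms = 1364

1364


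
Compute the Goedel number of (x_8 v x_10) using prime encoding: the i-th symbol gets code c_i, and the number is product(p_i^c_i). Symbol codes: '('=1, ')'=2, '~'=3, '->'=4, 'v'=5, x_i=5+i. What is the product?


Formula: (x_8 v x_10)
Symbol codes: [1, 13, 5, 15, 2]
Primes: [2, 3, 5, 7, 11]
p_1^1 = 2^1 = 2
p_2^13 = 3^13 = 1594323
p_3^5 = 5^5 = 3125
p_4^15 = 7^15 = 4747561509943
p_5^2 = 11^2 = 121
Product = 5724167047595245526681250

5724167047595245526681250


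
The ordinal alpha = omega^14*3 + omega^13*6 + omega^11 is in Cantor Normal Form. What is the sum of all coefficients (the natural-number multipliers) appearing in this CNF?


CNF: omega^14*3 + omega^13*6 + omega^11
Coefficients: 3 + 6 + 1 = 10

10


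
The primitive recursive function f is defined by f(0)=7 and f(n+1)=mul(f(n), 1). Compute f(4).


f(0) = 7
f(1) = mul(f(0), 1) = mul(7, 1) = 7
f(2) = mul(f(1), 1) = mul(7, 1) = 7
f(3) = mul(f(2), 1) = mul(7, 1) = 7
f(4) = mul(f(3), 1) = mul(7, 1) = 7


7


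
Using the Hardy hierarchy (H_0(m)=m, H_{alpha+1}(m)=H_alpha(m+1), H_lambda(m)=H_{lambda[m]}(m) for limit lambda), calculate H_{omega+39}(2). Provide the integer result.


H_{omega+39}(2):
Unwind the 39 successor steps: H_{omega+39}(2) = H_omega(2+39) = H_omega(41).
H_omega(m) = H_m(m) = m + m = 2m.
Result = 2 * 41 = 82

82


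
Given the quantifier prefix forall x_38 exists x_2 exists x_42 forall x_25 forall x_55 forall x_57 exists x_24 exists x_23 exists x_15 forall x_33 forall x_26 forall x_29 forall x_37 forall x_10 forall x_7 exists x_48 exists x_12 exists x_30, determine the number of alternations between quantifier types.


Walk the prefix and count type changes:
  position 1: forall -> exists <-- alternation
  position 2: exists -> exists
  position 3: exists -> forall <-- alternation
  position 4: forall -> forall
  position 5: forall -> forall
  position 6: forall -> exists <-- alternation
  position 7: exists -> exists
  position 8: exists -> exists
  position 9: exists -> forall <-- alternation
  position 10: forall -> forall
  position 11: forall -> forall
  position 12: forall -> forall
  position 13: forall -> forall
  position 14: forall -> forall
  position 15: forall -> exists <-- alternation
  position 16: exists -> exists
  position 17: exists -> exists
Total alternations = 5

5


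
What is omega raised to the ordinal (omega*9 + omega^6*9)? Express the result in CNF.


omega^(omega*9 + omega^6*9):
In ordinal addition a term is absorbed by a following term of strictly larger exponent: 1 < 6, so omega*9 + omega^6*9 = omega^6*9.
omega raised to a CNF ordinal is a single CNF term: Result = omega^(omega^6*9)

omega^(omega^6*9)


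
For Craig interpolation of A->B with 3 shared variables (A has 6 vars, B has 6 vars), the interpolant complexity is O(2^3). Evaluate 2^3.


Shared atoms = 3
Craig interpolant size bound = 2^3
= 8

8


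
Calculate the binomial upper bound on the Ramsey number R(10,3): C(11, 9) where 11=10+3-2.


R(10,3) <= C(10+3-2, 10-1) = C(11, 9)
C(11, 9) = 11! / (9! * 2!)
= 55

55


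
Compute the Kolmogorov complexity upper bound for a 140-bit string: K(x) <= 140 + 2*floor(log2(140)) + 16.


floor(log2(140)) = 7
2 * 7 = 14
K(x) <= 140 + 14 + 16 = 170

170


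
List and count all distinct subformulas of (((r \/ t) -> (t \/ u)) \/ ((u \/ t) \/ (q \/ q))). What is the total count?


Formula: (((r \/ t) -> (t \/ u)) \/ ((u \/ t) \/ (q \/ q)))
Subformulas found:
  1. q
  2. u
  3. r
  4. t
  5. (u \/ t)
  6. (r \/ t)
  7. (t \/ u)
  8. (q \/ q)
  9. ((r \/ t) -> (t \/ u))
  10. ((u \/ t) \/ (q \/ q))
  11. (((r \/ t) -> (t \/ u)) \/ ((u \/ t) \/ (q \/ q)))
Total distinct subformulas = 11

11


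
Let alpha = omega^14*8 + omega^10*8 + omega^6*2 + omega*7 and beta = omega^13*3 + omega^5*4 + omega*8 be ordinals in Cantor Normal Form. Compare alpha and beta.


Compare term by term from highest exponent:
alpha = omega^14*8 + omega^10*8 + omega^6*2 + omega*7
beta = omega^13*3 + omega^5*4 + omega*8
Term 1: alpha has omega^14*8, beta has omega^13*3
Term 2: alpha has omega^10*8, beta has omega^5*4
Term 3: alpha has omega^6*2, beta has omega^1*8
Term 4: alpha has omega^1*7, beta has omega^0*0
Result: alpha > beta

alpha > beta


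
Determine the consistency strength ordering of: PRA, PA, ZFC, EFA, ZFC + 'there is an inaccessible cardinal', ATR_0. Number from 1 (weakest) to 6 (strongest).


Ordering by consistency strength:
1. EFA
2. PRA
3. PA
4. ATR_0
5. ZFC
6. ZFC + 'there is an inaccessible cardinal'


PRA=2, PA=3, ZFC=5, EFA=1, ZFC + 'there is an inaccessible cardinal'=6, ATR_0=4


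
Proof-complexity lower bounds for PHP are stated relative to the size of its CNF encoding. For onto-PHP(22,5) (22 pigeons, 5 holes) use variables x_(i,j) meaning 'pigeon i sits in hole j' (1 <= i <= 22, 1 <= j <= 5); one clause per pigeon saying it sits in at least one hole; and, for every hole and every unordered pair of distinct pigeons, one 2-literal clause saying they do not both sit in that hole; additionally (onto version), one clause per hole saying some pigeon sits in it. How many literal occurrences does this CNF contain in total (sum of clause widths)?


onto-PHP(22,5): 22 pigeons, 5 holes, 22*5 = 110 variables.
- pigeon clauses: one per pigeon -> 22 clauses of width 5 -> 110 literals
- hole clauses: 5 holes * C(22,2) = 5 * 231 -> 1155 clauses of width 2 -> 2310 literals
- onto clauses: one per hole -> 5 clauses of width 22 -> 110 literals
Total literal occurrences = 110 + 2310 + 110 = 2530

2530


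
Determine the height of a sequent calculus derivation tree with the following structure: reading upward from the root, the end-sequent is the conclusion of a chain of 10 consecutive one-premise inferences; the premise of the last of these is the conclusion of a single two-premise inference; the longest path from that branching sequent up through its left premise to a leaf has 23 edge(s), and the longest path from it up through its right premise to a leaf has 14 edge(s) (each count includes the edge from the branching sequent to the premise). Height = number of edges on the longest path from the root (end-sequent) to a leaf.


Longest path through the left premise: 23 edges (measured from the branching sequent)
Longest path through the right premise: 14 edges
Height of the subtree rooted at the branching sequent: max(23, 14) = 23
The branching sequent sits 10 edges above the root (the chain of one-premise inferences), so height = 23 + 10 = 33

33


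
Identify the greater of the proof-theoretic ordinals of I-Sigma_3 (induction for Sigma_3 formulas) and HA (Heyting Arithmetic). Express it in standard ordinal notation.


Proof-theoretic ordinal of I-Sigma_3 (induction for Sigma_3 formulas): omega^(omega^(omega^omega))
Proof-theoretic ordinal of HA (Heyting Arithmetic): epsilon_0
Comparing: omega^(omega^(omega^omega)) < epsilon_0.
The larger ordinal is epsilon_0 (from HA (Heyting Arithmetic)).

epsilon_0


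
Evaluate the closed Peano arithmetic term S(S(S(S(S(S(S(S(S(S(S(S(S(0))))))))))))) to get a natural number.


Counting successors applied to 0:
13 applications of S to 0 = 13

13


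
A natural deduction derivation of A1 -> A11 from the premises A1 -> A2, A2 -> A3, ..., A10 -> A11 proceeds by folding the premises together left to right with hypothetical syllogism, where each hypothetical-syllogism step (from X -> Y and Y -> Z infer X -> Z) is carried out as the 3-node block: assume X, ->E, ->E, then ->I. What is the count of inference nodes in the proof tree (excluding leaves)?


There are 10 premises in the chain. The first HS step combines premises 1 and 2; each further premise needs one more HS step.
So 10 premises require 10 - 1 = 9 hypothetical-syllogism steps.
Each HS step uses 3 inference nodes (->E, ->E, ->I).
9 * 3 = 27 total inference nodes.

27
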